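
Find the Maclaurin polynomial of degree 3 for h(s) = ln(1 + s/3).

Differentiate repeatedly and evaluate at the center.
[s^0] = 0;  [s^1] = 1/3;  [s^2] = -1/18;  [s^3] = 1/81.

s^3/81 - s^2/18 + s/3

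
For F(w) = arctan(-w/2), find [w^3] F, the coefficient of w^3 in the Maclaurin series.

Use the known series and substitute for the argument.
F(0) = 0
F′(0) = -1/2
F′′(0) = 0
F′′′(0) = 1/4
So c_3 = F′′′(0)/3! = 1/24.

1/24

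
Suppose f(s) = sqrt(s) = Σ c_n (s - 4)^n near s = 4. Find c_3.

1/512

f(4) = 2
f′(4) = 1/4
f′′(4) = -1/32
f′′′(4) = 3/256
So c_3 = f′′′(4)/3! = 1/512.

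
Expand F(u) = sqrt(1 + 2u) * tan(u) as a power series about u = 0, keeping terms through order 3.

Multiply the two series term by term and collect like powers.

-u^3/6 + u^2 + u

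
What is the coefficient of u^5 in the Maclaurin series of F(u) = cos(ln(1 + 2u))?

32/3

Substitute the inner expansion into the outer series and collect powers.
F(0) = 1
F′(0) = 0
F′′(0) = -4
F′′′(0) = 24
F^(4)(0) = -160
F^(5)(0) = 1280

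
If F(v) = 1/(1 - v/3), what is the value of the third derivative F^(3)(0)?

The coefficient of v^3 in the expansion is 1/27, so F′′′(0) = 3! * (1/27) = 2/9.

2/9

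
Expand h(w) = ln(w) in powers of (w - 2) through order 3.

h(2) = ln(2)
h′(2) = 1/2
h′′(2) = -1/4
h′′′(2) = 1/4

(w - 2)^3/24 - (w - 2)^2/8 + (w - 2)/2 + ln(2)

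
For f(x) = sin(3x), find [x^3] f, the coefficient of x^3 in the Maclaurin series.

-9/2

f(0) = 0
f′(0) = 3
f′′(0) = 0
f′′′(0) = -27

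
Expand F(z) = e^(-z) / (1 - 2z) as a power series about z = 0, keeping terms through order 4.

233*z^4/24 + 29*z^3/6 + 5*z^2/2 + z + 1

Write out both Maclaurin series and multiply, keeping only the needed powers.
F(0) = 1
F′(0) = 1
F′′(0) = 5
F′′′(0) = 29
F^(4)(0) = 233
Dividing each by k! gives the coefficients c_0, ..., c_4.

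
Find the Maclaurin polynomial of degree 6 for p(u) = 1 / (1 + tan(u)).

Expand as Σ (-1)^k u^k with u equal to the inner function's series.
p(0) = 1
p′(0) = -1
p′′(0) = 2
p′′′(0) = -8
p^(4)(0) = 40
p^(5)(0) = -256
p^(6)(0) = 1952

122*u^6/45 - 32*u^5/15 + 5*u^4/3 - 4*u^3/3 + u^2 - u + 1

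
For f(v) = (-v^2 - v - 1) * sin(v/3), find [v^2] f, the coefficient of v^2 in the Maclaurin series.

Shift and add copies of the series according to the polynomial's terms.
f(0) = 0
f′(0) = -1/3
f′′(0) = -2/3
So c_2 = f′′(0)/2! = -1/3.

-1/3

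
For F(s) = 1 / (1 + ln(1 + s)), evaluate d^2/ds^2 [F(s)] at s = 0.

3

Use the geometric series for the reciprocal, then substitute.
The coefficient of s^2 in the expansion is 3/2, so F′′(0) = 2! * (3/2) = 3.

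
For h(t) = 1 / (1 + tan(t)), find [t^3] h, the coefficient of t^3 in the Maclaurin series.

Expand as Σ (-1)^k u^k with u equal to the inner function's series.
h(0) = 1
h′(0) = -1
h′′(0) = 2
h′′′(0) = -8
Then c_k = h^(k)(0)/k! gives each Taylor coefficient.

-4/3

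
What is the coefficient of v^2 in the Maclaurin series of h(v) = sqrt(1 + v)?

[v^0] = 1;  [v^1] = 1/2;  [v^2] = -1/8.

-1/8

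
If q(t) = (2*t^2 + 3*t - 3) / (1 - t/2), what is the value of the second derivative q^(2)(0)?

Multiply each power in the prefactor through the base expansion.
The coefficient of t^2 in the expansion is 11/4, so q′′(0) = 2! * (11/4) = 11/2.

11/2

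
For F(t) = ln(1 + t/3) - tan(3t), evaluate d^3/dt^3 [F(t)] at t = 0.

Expand each term separately and add.
From the series, [t^3] F = -728/81; multiply by 3! = 6 to get -1456/27.

-1456/27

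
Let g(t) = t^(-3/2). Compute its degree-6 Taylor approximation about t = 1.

g(1) = 1
g′(1) = -3/2
g′′(1) = 15/4
g′′′(1) = -105/8
g^(4)(1) = 945/16
g^(5)(1) = -10395/32
g^(6)(1) = 135135/64
The Taylor polynomial is Σ g^(k)(1)/k! · (t - 1)^k.

3003*(t - 1)^6/1024 - 693*(t - 1)^5/256 + 315*(t - 1)^4/128 - 35*(t - 1)^3/16 + 15*(t - 1)^2/8 - 3*(t - 1)/2 + 1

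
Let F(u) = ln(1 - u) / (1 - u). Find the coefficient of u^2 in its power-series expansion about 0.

-3/2

Multiply the numerator's expansion by the denominator's geometric series.
[u^0] = 0;  [u^1] = -1;  [u^2] = -3/2.
So c_2 = F′′(0)/2! = -3/2.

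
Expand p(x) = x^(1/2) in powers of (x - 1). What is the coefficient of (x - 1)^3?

p(1) = 1
p′(1) = 1/2
p′′(1) = -1/4
p′′′(1) = 3/8

1/16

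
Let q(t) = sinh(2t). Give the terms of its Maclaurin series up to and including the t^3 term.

4*t^3/3 + 2*t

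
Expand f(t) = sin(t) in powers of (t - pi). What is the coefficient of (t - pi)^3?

[(t - pi)^0] = 0;  [(t - pi)^1] = -1;  [(t - pi)^2] = 0;  [(t - pi)^3] = 1/6.
So c_3 = f′′′(pi)/3! = 1/6.

1/6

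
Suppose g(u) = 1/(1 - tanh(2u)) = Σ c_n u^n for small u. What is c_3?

Substitute the inner expansion into the outer series and collect powers.
[u^0] = 1;  [u^1] = 2;  [u^2] = 4;  [u^3] = 16/3.
So c_3 = g′′′(0)/3! = 16/3.

16/3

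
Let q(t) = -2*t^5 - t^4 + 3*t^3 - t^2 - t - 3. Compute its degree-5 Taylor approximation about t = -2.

Use the known series and substitute for the argument.
[(t + 2)^0] = 19;  [(t + 2)^1] = -89;  [(t + 2)^2] = 117;  [(t + 2)^3] = -69;  [(t + 2)^4] = 19;  [(t + 2)^5] = -2.

-2*(t + 2)^5 + 19*(t + 2)^4 - 69*(t + 2)^3 + 117*(t + 2)^2 - 89*(t + 2) + 19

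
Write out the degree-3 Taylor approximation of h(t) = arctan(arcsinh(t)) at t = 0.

-t^3/2 + t

Plug the Maclaurin series of the inner function into that of the outer and collect terms.
h(0) = 0
h′(0) = 1
h′′(0) = 0
h′′′(0) = -3
Dividing each by k! gives the coefficients c_0, ..., c_3.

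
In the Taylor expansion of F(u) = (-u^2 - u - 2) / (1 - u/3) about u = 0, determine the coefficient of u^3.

Shift and add copies of the series according to the polynomial's terms.
F(0) = -2
F′(0) = -5/3
F′′(0) = -28/9
F′′′(0) = -28/9
Then c_k = F^(k)(0)/k! gives each Taylor coefficient.

-14/27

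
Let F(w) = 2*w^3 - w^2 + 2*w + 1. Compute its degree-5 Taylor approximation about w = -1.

Use the known series and substitute for the argument.
[(w + 1)^0] = -4;  [(w + 1)^1] = 10;  [(w + 1)^2] = -7;  [(w + 1)^3] = 2;  [(w + 1)^4] = 0;  [(w + 1)^5] = 0.

2*(w + 1)^3 - 7*(w + 1)^2 + 10*(w + 1) - 4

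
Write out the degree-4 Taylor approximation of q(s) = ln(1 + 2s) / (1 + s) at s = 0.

Take the Cauchy product of the two expansions.

-32*s^4/3 + 20*s^3/3 - 4*s^2 + 2*s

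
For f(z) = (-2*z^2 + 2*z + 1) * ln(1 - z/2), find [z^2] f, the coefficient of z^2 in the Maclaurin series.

Shift and add copies of the series according to the polynomial's terms.
[z^0] = 0;  [z^1] = -1/2;  [z^2] = -9/8.

-9/8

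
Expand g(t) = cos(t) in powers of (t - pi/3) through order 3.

g(pi/3) = 1/2
g′(pi/3) = -sqrt(3)/2
g′′(pi/3) = -1/2
g′′′(pi/3) = sqrt(3)/2
The Taylor polynomial is Σ g^(k)(pi/3)/k! · (t - pi/3)^k.

sqrt(3)*(t - pi/3)^3/12 - (t - pi/3)^2/4 - sqrt(3)*(t - pi/3)/2 + 1/2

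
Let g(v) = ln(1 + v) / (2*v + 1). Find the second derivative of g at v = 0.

Multiply the numerator's expansion by the denominator's geometric series.
The coefficient of v^2 in the expansion is -5/2, so g′′(0) = 2! * (-5/2) = -5.

-5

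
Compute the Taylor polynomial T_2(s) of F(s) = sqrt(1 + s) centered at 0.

F(0) = 1
F′(0) = 1/2
F′′(0) = -1/4
The Taylor polynomial is Σ F^(k)(0)/k! · s^k.

-s^2/8 + s/2 + 1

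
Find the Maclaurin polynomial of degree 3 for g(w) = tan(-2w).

[w^0] = 0;  [w^1] = -2;  [w^2] = 0;  [w^3] = -8/3.

-8*w^3/3 - 2*w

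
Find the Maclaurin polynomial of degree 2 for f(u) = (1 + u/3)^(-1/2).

[u^0] = 1;  [u^1] = -1/6;  [u^2] = 1/24.

u^2/24 - u/6 + 1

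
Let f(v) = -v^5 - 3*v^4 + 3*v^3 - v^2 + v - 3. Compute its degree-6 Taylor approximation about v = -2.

-(v + 2)^5 + 7*(v + 2)^4 - 13*(v + 2)^3 - 11*(v + 2)^2 + 57*(v + 2) - 49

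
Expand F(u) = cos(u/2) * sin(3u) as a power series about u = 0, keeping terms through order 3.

Write out both Maclaurin series and multiply, keeping only the needed powers.

-39*u^3/8 + 3*u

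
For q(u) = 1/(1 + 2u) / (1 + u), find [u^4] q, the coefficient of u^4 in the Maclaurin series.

31

Multiply the two series term by term and collect like powers.
q(0) = 1
q′(0) = -3
q′′(0) = 14
q′′′(0) = -90
q^(4)(0) = 744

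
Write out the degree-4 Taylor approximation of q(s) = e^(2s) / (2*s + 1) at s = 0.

Use 1/(1 - r) = Σ r^k on the denominator, then take the Cauchy product.
q(0) = 1
q′(0) = 0
q′′(0) = 4
q′′′(0) = -16
q^(4)(0) = 144
Then c_k = q^(k)(0)/k! gives each Taylor coefficient.

6*s^4 - 8*s^3/3 + 2*s^2 + 1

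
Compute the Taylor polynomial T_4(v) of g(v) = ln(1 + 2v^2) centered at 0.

-2*v^4 + 2*v^2

Use the known series and substitute for the argument.
[v^0] = 0;  [v^1] = 0;  [v^2] = 2;  [v^3] = 0;  [v^4] = -2.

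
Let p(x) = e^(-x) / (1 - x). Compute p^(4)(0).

9

Multiply the two series term by term and collect like powers.
The coefficient of x^4 in the expansion is 3/8, so p^(4)(0) = 4! * (3/8) = 9.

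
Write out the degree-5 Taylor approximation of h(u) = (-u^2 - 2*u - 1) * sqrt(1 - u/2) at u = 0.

111*u^5/8192 + 101*u^4/2048 + 41*u^3/128 - 15*u^2/32 - 7*u/4 - 1

Shift and add copies of the series according to the polynomial's terms.
h(0) = -1
h′(0) = -7/4
h′′(0) = -15/16
h′′′(0) = 123/64
h^(4)(0) = 303/256
h^(5)(0) = 1665/1024
Dividing each by k! gives the coefficients c_0, ..., c_5.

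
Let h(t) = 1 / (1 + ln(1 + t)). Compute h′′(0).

Write 1/(1+u) = 1 - u + u^2 - u^3 + ... and substitute the series for u.
The coefficient of t^2 in the expansion is 3/2, so h′′(0) = 2! * (3/2) = 3.

3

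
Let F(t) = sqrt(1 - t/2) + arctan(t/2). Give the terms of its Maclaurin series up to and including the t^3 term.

Combine the two series term by term.
[t^0] = 1;  [t^1] = 1/4;  [t^2] = -1/32;  [t^3] = -19/384.

-19*t^3/384 - t^2/32 + t/4 + 1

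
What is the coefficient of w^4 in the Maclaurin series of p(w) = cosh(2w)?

Use the known series and substitute for the argument.
p(0) = 1
p′(0) = 0
p′′(0) = 4
p′′′(0) = 0
p^(4)(0) = 16
So c_4 = p^(4)(0)/4! = 2/3.

2/3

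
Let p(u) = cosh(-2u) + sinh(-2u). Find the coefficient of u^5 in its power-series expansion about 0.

-4/15

Expand each term separately and add.
[u^0] = 1;  [u^1] = -2;  [u^2] = 2;  [u^3] = -4/3;  [u^4] = 2/3;  [u^5] = -4/15.
So c_5 = p^(5)(0)/5! = -4/15.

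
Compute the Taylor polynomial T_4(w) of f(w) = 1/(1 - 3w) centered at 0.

f(0) = 1
f′(0) = 3
f′′(0) = 18
f′′′(0) = 162
f^(4)(0) = 1944

81*w^4 + 27*w^3 + 9*w^2 + 3*w + 1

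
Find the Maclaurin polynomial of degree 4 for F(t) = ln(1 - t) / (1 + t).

Expand each factor separately, then convolve coefficients.
[t^0] = 0;  [t^1] = -1;  [t^2] = 1/2;  [t^3] = -5/6;  [t^4] = 7/12.

7*t^4/12 - 5*t^3/6 + t^2/2 - t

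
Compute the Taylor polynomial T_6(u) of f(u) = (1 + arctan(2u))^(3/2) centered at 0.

Let u equal the inner series; expand the outer function in u and truncate.

2569*u^6/240 + 449*u^5/40 - 29*u^4/8 - 9*u^3/2 + 3*u^2/2 + 3*u + 1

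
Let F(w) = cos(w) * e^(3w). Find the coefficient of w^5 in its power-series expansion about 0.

Expand each factor separately, then convolve coefficients.

-1/10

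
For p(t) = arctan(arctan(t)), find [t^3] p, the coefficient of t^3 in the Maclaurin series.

Let u equal the inner series; expand the outer function in u and truncate.
p(0) = 0
p′(0) = 1
p′′(0) = 0
p′′′(0) = -4
Dividing each by k! gives the coefficients c_0, ..., c_3.

-2/3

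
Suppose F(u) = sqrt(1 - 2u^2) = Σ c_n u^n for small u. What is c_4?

Apply the Taylor formula c_k = f^(k)(a)/k!.
F(0) = 1
F′(0) = 0
F′′(0) = -2
F′′′(0) = 0
F^(4)(0) = -12

-1/2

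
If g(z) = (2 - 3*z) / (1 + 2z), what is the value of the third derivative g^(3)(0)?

-168

Shift and add copies of the series according to the polynomial's terms.
The coefficient of z^3 in the expansion is -28, so g′′′(0) = 3! * (-28) = -168.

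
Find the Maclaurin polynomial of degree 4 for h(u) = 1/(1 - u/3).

u^4/81 + u^3/27 + u^2/9 + u/3 + 1

[u^0] = 1;  [u^1] = 1/3;  [u^2] = 1/9;  [u^3] = 1/27;  [u^4] = 1/81.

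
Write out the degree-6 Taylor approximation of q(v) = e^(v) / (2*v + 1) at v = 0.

27949*v^6/720 - 2329*v^5/120 + 233*v^4/24 - 29*v^3/6 + 5*v^2/2 - v + 1

Expand 1/(denominator) as a geometric series and multiply by the numerator's series.
q(0) = 1
q′(0) = -1
q′′(0) = 5
q′′′(0) = -29
q^(4)(0) = 233
q^(5)(0) = -2329
q^(6)(0) = 27949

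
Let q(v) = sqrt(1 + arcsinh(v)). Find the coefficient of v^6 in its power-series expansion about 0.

Let u equal the inner series; expand the outer function in u and truncate.
[v^0] = 1;  [v^1] = 1/2;  [v^2] = -1/8;  [v^3] = -1/48;  [v^4] = 1/384;  [v^5] = 43/1280;  [v^6] = -769/46080.

-769/46080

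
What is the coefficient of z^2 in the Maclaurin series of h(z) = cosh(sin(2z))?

2

Plug the Maclaurin series of the inner function into that of the outer and collect terms.
h(0) = 1
h′(0) = 0
h′′(0) = 4
So c_2 = h′′(0)/2! = 2.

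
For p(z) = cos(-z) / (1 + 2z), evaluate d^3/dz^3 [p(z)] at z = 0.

-42

Expand each factor separately, then convolve coefficients.
The coefficient of z^3 in the expansion is -7, so p′′′(0) = 3! * (-7) = -42.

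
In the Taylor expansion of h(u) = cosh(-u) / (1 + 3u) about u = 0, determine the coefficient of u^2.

19/2

Expand each factor separately, then convolve coefficients.
h(0) = 1
h′(0) = -3
h′′(0) = 19
Then c_k = h^(k)(0)/k! gives each Taylor coefficient.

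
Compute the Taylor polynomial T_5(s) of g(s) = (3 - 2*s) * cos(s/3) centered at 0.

-s^5/972 + s^4/648 + s^3/9 - s^2/6 - 2*s + 3

Shift and add copies of the series according to the polynomial's terms.
g(0) = 3
g′(0) = -2
g′′(0) = -1/3
g′′′(0) = 2/3
g^(4)(0) = 1/27
g^(5)(0) = -10/81
The Taylor polynomial is Σ g^(k)(0)/k! · s^k.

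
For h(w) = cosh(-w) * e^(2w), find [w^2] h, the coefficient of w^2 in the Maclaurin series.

Expand each factor separately, then convolve coefficients.
h(0) = 1
h′(0) = 2
h′′(0) = 5
So c_2 = h′′(0)/2! = 5/2.

5/2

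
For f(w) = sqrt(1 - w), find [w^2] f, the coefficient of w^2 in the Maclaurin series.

-1/8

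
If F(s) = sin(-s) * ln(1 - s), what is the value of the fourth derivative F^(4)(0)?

Multiply the two series term by term and collect like powers.
The coefficient of s^4 in the expansion is 1/6, so F^(4)(0) = 4! * (1/6) = 4.

4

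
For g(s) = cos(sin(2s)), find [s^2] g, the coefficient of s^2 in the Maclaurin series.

-2

Substitute the inner expansion into the outer series and collect powers.
g(0) = 1
g′(0) = 0
g′′(0) = -4
So c_2 = g′′(0)/2! = -2.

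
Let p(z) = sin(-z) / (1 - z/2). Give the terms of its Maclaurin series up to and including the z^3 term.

Expand each factor separately, then convolve coefficients.
p(0) = 0
p′(0) = -1
p′′(0) = -1
p′′′(0) = -1/2

-z^3/12 - z^2/2 - z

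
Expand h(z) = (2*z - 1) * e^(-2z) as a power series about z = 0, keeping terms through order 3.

Multiply each power in the prefactor through the base expansion.
[z^0] = -1;  [z^1] = 4;  [z^2] = -6;  [z^3] = 16/3.

16*z^3/3 - 6*z^2 + 4*z - 1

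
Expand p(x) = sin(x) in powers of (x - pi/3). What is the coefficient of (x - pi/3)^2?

-sqrt(3)/4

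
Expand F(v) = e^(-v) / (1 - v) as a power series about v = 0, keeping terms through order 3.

v^3/3 + v^2/2 + 1

Write out both Maclaurin series and multiply, keeping only the needed powers.
F(0) = 1
F′(0) = 0
F′′(0) = 1
F′′′(0) = 2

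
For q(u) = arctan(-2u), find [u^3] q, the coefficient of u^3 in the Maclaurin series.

8/3

q(0) = 0
q′(0) = -2
q′′(0) = 0
q′′′(0) = 16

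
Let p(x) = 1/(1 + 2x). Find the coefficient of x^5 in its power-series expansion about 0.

-32

p(0) = 1
p′(0) = -2
p′′(0) = 8
p′′′(0) = -48
p^(4)(0) = 384
p^(5)(0) = -3840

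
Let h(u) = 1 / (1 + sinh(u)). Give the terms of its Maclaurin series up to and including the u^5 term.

Expand as Σ (-1)^k u^k with u equal to the inner function's series.
h(0) = 1
h′(0) = -1
h′′(0) = 2
h′′′(0) = -7
h^(4)(0) = 32
h^(5)(0) = -181

-181*u^5/120 + 4*u^4/3 - 7*u^3/6 + u^2 - u + 1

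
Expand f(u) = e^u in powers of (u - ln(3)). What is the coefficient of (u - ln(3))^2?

f(ln(3)) = 3
f′(ln(3)) = 3
f′′(ln(3)) = 3
So c_2 = f′′(ln(3))/2! = 3/2.

3/2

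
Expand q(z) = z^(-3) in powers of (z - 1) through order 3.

-10*(z - 1)^3 + 6*(z - 1)^2 - 3*(z - 1) + 1

Apply the Taylor formula c_k = f^(k)(a)/k!.
[(z - 1)^0] = 1;  [(z - 1)^1] = -3;  [(z - 1)^2] = 6;  [(z - 1)^3] = -10.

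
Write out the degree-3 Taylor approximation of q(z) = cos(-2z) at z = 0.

1 - 2*z^2

Compute the successive derivatives at the expansion point and divide by k!.
q(0) = 1
q′(0) = 0
q′′(0) = -4
q′′′(0) = 0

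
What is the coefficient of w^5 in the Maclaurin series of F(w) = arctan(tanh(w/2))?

1/48

Compose series: expand the inner function first, then feed it into the outer expansion.
F(0) = 0
F′(0) = 1/2
F′′(0) = 0
F′′′(0) = -1/2
F^(4)(0) = 0
F^(5)(0) = 5/2
So c_5 = F^(5)(0)/5! = 1/48.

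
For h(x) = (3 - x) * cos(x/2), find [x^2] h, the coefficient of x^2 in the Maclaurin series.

-3/8

Distribute the polynomial across the series and collect like powers.
So c_2 = h′′(0)/2! = -3/8.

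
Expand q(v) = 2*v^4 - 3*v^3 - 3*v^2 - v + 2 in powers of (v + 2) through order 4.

2*(v + 2)^4 - 19*(v + 2)^3 + 63*(v + 2)^2 - 89*(v + 2) + 48

Use the known series and substitute for the argument.
[(v + 2)^0] = 48;  [(v + 2)^1] = -89;  [(v + 2)^2] = 63;  [(v + 2)^3] = -19;  [(v + 2)^4] = 2.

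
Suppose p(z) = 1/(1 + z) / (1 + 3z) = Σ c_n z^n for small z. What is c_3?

-40

Multiply the two series term by term and collect like powers.
[z^0] = 1;  [z^1] = -4;  [z^2] = 13;  [z^3] = -40.
So c_3 = p′′′(0)/3! = -40.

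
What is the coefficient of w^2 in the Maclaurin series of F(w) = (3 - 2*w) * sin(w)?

-2

Shift and add copies of the series according to the polynomial's terms.
F(0) = 0
F′(0) = 3
F′′(0) = -4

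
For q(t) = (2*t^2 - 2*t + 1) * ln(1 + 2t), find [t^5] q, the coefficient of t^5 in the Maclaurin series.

Shift and add copies of the series according to the polynomial's terms.
q(0) = 0
q′(0) = 2
q′′(0) = -12
q′′′(0) = 64
q^(4)(0) = -320
q^(5)(0) = 2368
So c_5 = q^(5)(0)/5! = 296/15.

296/15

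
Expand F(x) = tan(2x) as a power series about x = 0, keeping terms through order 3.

8*x^3/3 + 2*x

[x^0] = 0;  [x^1] = 2;  [x^2] = 0;  [x^3] = 8/3.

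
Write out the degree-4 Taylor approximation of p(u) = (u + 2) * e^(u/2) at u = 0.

Shift and add copies of the series according to the polynomial's terms.

5*u^4/192 + u^3/6 + 3*u^2/4 + 2*u + 2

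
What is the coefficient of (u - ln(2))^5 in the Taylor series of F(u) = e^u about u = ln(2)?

[(u - ln(2))^0] = 2;  [(u - ln(2))^1] = 2;  [(u - ln(2))^2] = 1;  [(u - ln(2))^3] = 1/3;  [(u - ln(2))^4] = 1/12;  [(u - ln(2))^5] = 1/60.
So c_5 = F^(5)(ln(2))/5! = 1/60.

1/60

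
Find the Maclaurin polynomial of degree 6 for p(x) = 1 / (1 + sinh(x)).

77*x^6/45 - 181*x^5/120 + 4*x^4/3 - 7*x^3/6 + x^2 - x + 1

Write 1/(1+u) = 1 - u + u^2 - u^3 + ... and substitute the series for u.
[x^0] = 1;  [x^1] = -1;  [x^2] = 1;  [x^3] = -7/6;  [x^4] = 4/3;  [x^5] = -181/120;  [x^6] = 77/45.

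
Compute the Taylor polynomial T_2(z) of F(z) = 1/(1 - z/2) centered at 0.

z^2/4 + z/2 + 1

F(0) = 1
F′(0) = 1/2
F′′(0) = 1/2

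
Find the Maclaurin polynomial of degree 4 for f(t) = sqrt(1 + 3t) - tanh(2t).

-405*t^4/128 + 209*t^3/48 - 9*t^2/8 - t/2 + 1

Expand each term separately and add.
f(0) = 1
f′(0) = -1/2
f′′(0) = -9/4
f′′′(0) = 209/8
f^(4)(0) = -1215/16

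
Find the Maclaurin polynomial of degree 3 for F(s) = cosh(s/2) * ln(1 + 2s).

Expand each factor separately, then convolve coefficients.
[s^0] = 0;  [s^1] = 2;  [s^2] = -2;  [s^3] = 35/12.

35*s^3/12 - 2*s^2 + 2*s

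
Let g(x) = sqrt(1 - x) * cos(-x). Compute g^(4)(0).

Take the Cauchy product of the two expansions.
From the series, [x^4] g = 25/384; multiply by 4! = 24 to get 25/16.

25/16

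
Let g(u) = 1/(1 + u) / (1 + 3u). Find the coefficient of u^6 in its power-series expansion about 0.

1093

Expand each factor separately, then convolve coefficients.
g(0) = 1
g′(0) = -4
g′′(0) = 26
g′′′(0) = -240
g^(4)(0) = 2904
g^(5)(0) = -43680
g^(6)(0) = 786960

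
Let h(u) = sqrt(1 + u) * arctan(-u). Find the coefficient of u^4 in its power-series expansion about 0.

Write out both Maclaurin series and multiply, keeping only the needed powers.
[u^0] = 0;  [u^1] = -1;  [u^2] = -1/2;  [u^3] = 11/24;  [u^4] = 5/48.
So c_4 = h^(4)(0)/4! = 5/48.

5/48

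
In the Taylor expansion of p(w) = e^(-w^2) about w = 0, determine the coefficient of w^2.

[w^0] = 1;  [w^1] = 0;  [w^2] = -1.
So c_2 = p′′(0)/2! = -1.

-1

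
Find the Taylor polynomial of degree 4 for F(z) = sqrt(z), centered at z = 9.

-5*(z - 9)^4/279936 + (z - 9)^3/3888 - (z - 9)^2/216 + (z - 9)/6 + 3

[(z - 9)^0] = 3;  [(z - 9)^1] = 1/6;  [(z - 9)^2] = -1/216;  [(z - 9)^3] = 1/3888;  [(z - 9)^4] = -5/279936.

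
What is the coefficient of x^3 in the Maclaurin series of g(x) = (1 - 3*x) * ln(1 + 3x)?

45/2

Multiply each power in the prefactor through the base expansion.
g(0) = 0
g′(0) = 3
g′′(0) = -27
g′′′(0) = 135
So c_3 = g′′′(0)/3! = 45/2.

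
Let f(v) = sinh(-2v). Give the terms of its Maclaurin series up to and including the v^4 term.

f(0) = 0
f′(0) = -2
f′′(0) = 0
f′′′(0) = -8
f^(4)(0) = 0
The Taylor polynomial is Σ f^(k)(0)/k! · v^k.

-4*v^3/3 - 2*v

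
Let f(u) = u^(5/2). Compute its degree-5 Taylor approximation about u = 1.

Apply the Taylor formula c_k = f^(k)(a)/k!.
[(u - 1)^0] = 1;  [(u - 1)^1] = 5/2;  [(u - 1)^2] = 15/8;  [(u - 1)^3] = 5/16;  [(u - 1)^4] = -5/128;  [(u - 1)^5] = 3/256.

3*(u - 1)^5/256 - 5*(u - 1)^4/128 + 5*(u - 1)^3/16 + 15*(u - 1)^2/8 + 5*(u - 1)/2 + 1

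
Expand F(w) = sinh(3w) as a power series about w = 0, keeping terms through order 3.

9*w^3/2 + 3*w

F(0) = 0
F′(0) = 3
F′′(0) = 0
F′′′(0) = 27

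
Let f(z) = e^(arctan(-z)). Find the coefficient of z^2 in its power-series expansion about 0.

1/2

Let u equal the inner series; expand the outer function in u and truncate.
So c_2 = f′′(0)/2! = 1/2.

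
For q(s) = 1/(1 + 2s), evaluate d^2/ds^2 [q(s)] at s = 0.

8

The coefficient of s^2 in the expansion is 4, so q′′(0) = 2! * (4) = 8.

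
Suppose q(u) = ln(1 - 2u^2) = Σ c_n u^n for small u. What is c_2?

-2

Differentiate repeatedly and evaluate at the center.
So c_2 = q′′(0)/2! = -2.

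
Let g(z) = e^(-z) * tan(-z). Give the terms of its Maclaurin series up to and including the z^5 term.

Expand each factor separately, then convolve coefficients.
g(0) = 0
g′(0) = -1
g′′(0) = 2
g′′′(0) = -5
g^(4)(0) = 12
g^(5)(0) = -41

-41*z^5/120 + z^4/2 - 5*z^3/6 + z^2 - z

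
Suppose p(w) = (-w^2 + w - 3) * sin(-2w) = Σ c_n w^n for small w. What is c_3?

Multiply each power in the prefactor through the base expansion.
p(0) = 0
p′(0) = 6
p′′(0) = -4
p′′′(0) = -12
So c_3 = p′′′(0)/3! = -2.

-2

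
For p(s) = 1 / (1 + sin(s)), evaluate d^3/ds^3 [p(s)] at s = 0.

-5

Write 1/(1+u) = 1 - u + u^2 - u^3 + ... and substitute the series for u.
The coefficient of s^3 in the expansion is -5/6, so p′′′(0) = 3! * (-5/6) = -5.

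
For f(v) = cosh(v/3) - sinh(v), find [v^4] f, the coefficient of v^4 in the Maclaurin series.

Combine the two series term by term.
[v^0] = 1;  [v^1] = -1;  [v^2] = 1/18;  [v^3] = -1/6;  [v^4] = 1/1944.

1/1944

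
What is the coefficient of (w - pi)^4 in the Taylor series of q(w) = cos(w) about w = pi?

-1/24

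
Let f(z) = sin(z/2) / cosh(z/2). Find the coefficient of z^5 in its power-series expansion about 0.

Write the quotient as an unknown series and match coefficients against numerator = denominator · series.
[z^0] = 0;  [z^1] = 1/2;  [z^2] = 0;  [z^3] = -1/12;  [z^4] = 0;  [z^5] = 3/320.
So c_5 = f^(5)(0)/5! = 3/320.

3/320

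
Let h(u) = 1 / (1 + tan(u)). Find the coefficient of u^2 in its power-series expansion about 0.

1

Write 1/(1+u) = 1 - u + u^2 - u^3 + ... and substitute the series for u.
So c_2 = h′′(0)/2! = 1.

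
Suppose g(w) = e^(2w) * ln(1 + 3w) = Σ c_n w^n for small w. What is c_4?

-29/4

Expand each factor separately, then convolve coefficients.
So c_4 = g^(4)(0)/4! = -29/4.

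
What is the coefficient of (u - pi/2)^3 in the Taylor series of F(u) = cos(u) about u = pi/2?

F(pi/2) = 0
F′(pi/2) = -1
F′′(pi/2) = 0
F′′′(pi/2) = 1
So c_3 = F′′′(pi/2)/3! = 1/6.

1/6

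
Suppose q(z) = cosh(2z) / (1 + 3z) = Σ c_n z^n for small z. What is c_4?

Expand each factor separately, then convolve coefficients.
q(0) = 1
q′(0) = -3
q′′(0) = 22
q′′′(0) = -198
q^(4)(0) = 2392
So c_4 = q^(4)(0)/4! = 299/3.

299/3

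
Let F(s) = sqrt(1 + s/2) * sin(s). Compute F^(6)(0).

603/512

Expand each factor separately, then convolve coefficients.
The coefficient of s^6 in the expansion is 67/40960, so F^(6)(0) = 6! * (67/40960) = 603/512.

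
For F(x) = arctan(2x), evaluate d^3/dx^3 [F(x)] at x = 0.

Differentiate repeatedly and evaluate at the center.
The coefficient of x^3 in the expansion is -8/3, so F′′′(0) = 3! * (-8/3) = -16.

-16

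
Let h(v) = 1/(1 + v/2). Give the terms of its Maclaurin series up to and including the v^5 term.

-v^5/32 + v^4/16 - v^3/8 + v^2/4 - v/2 + 1

[v^0] = 1;  [v^1] = -1/2;  [v^2] = 1/4;  [v^3] = -1/8;  [v^4] = 1/16;  [v^5] = -1/32.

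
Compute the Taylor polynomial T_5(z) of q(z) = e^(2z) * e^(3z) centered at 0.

Take the Cauchy product of the two expansions.
q(0) = 1
q′(0) = 5
q′′(0) = 25
q′′′(0) = 125
q^(4)(0) = 625
q^(5)(0) = 3125
Dividing each by k! gives the coefficients c_0, ..., c_5.

625*z^5/24 + 625*z^4/24 + 125*z^3/6 + 25*z^2/2 + 5*z + 1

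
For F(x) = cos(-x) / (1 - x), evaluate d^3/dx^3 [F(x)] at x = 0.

Take the Cauchy product of the two expansions.
The coefficient of x^3 in the expansion is 1/2, so F′′′(0) = 3! * (1/2) = 3.

3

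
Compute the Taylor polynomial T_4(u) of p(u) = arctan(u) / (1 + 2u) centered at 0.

-22*u^4/3 + 11*u^3/3 - 2*u^2 + u

Write out both Maclaurin series and multiply, keeping only the needed powers.
[u^0] = 0;  [u^1] = 1;  [u^2] = -2;  [u^3] = 11/3;  [u^4] = -22/3.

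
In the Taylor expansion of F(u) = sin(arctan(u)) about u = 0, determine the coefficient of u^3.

-1/2

Plug the Maclaurin series of the inner function into that of the outer and collect terms.
F(0) = 0
F′(0) = 1
F′′(0) = 0
F′′′(0) = -3
Dividing each by k! gives the coefficients c_0, ..., c_3.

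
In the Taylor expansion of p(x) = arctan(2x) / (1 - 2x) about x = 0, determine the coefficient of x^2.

Multiply the two series term by term and collect like powers.

4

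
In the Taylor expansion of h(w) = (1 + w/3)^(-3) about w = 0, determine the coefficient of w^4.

h(0) = 1
h′(0) = -1
h′′(0) = 4/3
h′′′(0) = -20/9
h^(4)(0) = 40/9

5/27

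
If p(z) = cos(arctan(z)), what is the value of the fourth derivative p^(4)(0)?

Substitute the inner expansion into the outer series and collect powers.
The coefficient of z^4 in the expansion is 3/8, so p^(4)(0) = 4! * (3/8) = 9.

9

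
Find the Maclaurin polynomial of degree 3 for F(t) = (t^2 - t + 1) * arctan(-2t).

Multiply each power in the prefactor through the base expansion.
[t^0] = 0;  [t^1] = -2;  [t^2] = 2;  [t^3] = 2/3.

2*t^3/3 + 2*t^2 - 2*t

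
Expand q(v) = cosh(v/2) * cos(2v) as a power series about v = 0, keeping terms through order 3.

1 - 15*v^2/8

Multiply the two series term by term and collect like powers.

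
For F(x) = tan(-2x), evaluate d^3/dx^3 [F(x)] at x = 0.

-16

The coefficient of x^3 in the expansion is -8/3, so F′′′(0) = 3! * (-8/3) = -16.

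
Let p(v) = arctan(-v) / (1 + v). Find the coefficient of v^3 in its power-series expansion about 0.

Expand each factor separately, then convolve coefficients.
p(0) = 0
p′(0) = -1
p′′(0) = 2
p′′′(0) = -4
So c_3 = p′′′(0)/3! = -2/3.

-2/3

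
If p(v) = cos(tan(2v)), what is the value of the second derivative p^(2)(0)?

-4

Compose series: expand the inner function first, then feed it into the outer expansion.
From the series, [v^2] p = -2; multiply by 2! = 2 to get -4.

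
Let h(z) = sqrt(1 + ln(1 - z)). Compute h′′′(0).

-17/8

Compose series: expand the inner function first, then feed it into the outer expansion.
From the series, [z^3] h = -17/48; multiply by 3! = 6 to get -17/8.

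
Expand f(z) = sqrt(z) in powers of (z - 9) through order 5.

7*(z - 9)^5/5038848 - 5*(z - 9)^4/279936 + (z - 9)^3/3888 - (z - 9)^2/216 + (z - 9)/6 + 3

f(9) = 3
f′(9) = 1/6
f′′(9) = -1/108
f′′′(9) = 1/648
f^(4)(9) = -5/11664
f^(5)(9) = 35/209952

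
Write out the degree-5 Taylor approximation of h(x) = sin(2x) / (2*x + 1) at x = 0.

Expand 1/(denominator) as a geometric series and multiply by the numerator's series.
h(0) = 0
h′(0) = 2
h′′(0) = -8
h′′′(0) = 40
h^(4)(0) = -320
h^(5)(0) = 3232
Then c_k = h^(k)(0)/k! gives each Taylor coefficient.

404*x^5/15 - 40*x^4/3 + 20*x^3/3 - 4*x^2 + 2*x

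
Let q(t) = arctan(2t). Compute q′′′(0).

Compute the successive derivatives at the expansion point and divide by k!.
From the series, [t^3] q = -8/3; multiply by 3! = 6 to get -16.

-16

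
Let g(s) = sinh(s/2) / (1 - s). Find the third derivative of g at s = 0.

25/8

Expand each factor separately, then convolve coefficients.
The coefficient of s^3 in the expansion is 25/48, so g′′′(0) = 3! * (25/48) = 25/8.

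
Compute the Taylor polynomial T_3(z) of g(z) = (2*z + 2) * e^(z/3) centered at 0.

Multiply each power in the prefactor through the base expansion.
g(0) = 2
g′(0) = 8/3
g′′(0) = 14/9
g′′′(0) = 20/27
Dividing each by k! gives the coefficients c_0, ..., c_3.

10*z^3/81 + 7*z^2/9 + 8*z/3 + 2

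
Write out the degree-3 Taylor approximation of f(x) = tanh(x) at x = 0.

f(0) = 0
f′(0) = 1
f′′(0) = 0
f′′′(0) = -2

-x^3/3 + x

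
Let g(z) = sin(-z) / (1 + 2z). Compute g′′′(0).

-23

Take the Cauchy product of the two expansions.
The coefficient of z^3 in the expansion is -23/6, so g′′′(0) = 3! * (-23/6) = -23.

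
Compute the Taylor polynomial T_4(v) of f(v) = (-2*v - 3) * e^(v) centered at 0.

Shift and add copies of the series according to the polynomial's terms.
f(0) = -3
f′(0) = -5
f′′(0) = -7
f′′′(0) = -9
f^(4)(0) = -11

-11*v^4/24 - 3*v^3/2 - 7*v^2/2 - 5*v - 3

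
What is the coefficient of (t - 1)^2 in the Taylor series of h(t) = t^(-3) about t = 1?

h(1) = 1
h′(1) = -3
h′′(1) = 12
Then c_k = h^(k)(1)/k! gives each Taylor coefficient.

6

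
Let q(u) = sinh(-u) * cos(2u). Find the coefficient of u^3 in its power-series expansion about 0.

Expand each factor separately, then convolve coefficients.
q(0) = 0
q′(0) = -1
q′′(0) = 0
q′′′(0) = 11

11/6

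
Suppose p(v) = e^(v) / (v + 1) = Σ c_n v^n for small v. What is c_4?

3/8

Multiply the numerator's expansion by the denominator's geometric series.
So c_4 = p^(4)(0)/4! = 3/8.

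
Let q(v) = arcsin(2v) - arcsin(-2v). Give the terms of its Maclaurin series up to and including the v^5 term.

Expand each term separately and add.

24*v^5/5 + 8*v^3/3 + 4*v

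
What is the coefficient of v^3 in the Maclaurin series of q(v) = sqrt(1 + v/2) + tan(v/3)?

209/10368

Expand each term separately and add.
So c_3 = q′′′(0)/3! = 209/10368.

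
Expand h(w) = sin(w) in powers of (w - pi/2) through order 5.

h(pi/2) = 1
h′(pi/2) = 0
h′′(pi/2) = -1
h′′′(pi/2) = 0
h^(4)(pi/2) = 1
h^(5)(pi/2) = 0
Dividing each by k! gives the coefficients c_0, ..., c_5.

(w - pi/2)^4/24 - (w - pi/2)^2/2 + 1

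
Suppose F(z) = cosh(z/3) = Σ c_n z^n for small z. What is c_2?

Use the known series and substitute for the argument.
[z^0] = 1;  [z^1] = 0;  [z^2] = 1/18.

1/18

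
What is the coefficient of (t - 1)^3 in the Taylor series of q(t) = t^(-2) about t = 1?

-4

Differentiate repeatedly and evaluate at the center.
q(1) = 1
q′(1) = -2
q′′(1) = 6
q′′′(1) = -24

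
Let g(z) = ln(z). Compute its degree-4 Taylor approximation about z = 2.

g(2) = ln(2)
g′(2) = 1/2
g′′(2) = -1/4
g′′′(2) = 1/4
g^(4)(2) = -3/8

-(z - 2)^4/64 + (z - 2)^3/24 - (z - 2)^2/8 + (z - 2)/2 + ln(2)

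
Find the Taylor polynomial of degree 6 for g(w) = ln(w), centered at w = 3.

-(w - 3)^6/4374 + (w - 3)^5/1215 - (w - 3)^4/324 + (w - 3)^3/81 - (w - 3)^2/18 + (w - 3)/3 + ln(3)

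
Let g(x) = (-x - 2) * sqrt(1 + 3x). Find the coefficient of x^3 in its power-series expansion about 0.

Multiply each power in the prefactor through the base expansion.
[x^0] = -2;  [x^1] = -4;  [x^2] = 3/4;  [x^3] = -9/4.

-9/4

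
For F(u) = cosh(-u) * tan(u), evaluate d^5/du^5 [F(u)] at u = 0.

41

Expand each factor separately, then convolve coefficients.
The coefficient of u^5 in the expansion is 41/120, so F^(5)(0) = 5! * (41/120) = 41.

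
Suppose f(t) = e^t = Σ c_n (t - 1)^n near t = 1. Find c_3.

e/6

c_3 = f′′′(1)/3! = e/6.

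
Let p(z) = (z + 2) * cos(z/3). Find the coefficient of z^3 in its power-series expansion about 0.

Distribute the polynomial across the series and collect like powers.
p(0) = 2
p′(0) = 1
p′′(0) = -2/9
p′′′(0) = -1/3
So c_3 = p′′′(0)/3! = -1/18.

-1/18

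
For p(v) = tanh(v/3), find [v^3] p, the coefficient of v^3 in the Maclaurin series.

-1/81

p(0) = 0
p′(0) = 1/3
p′′(0) = 0
p′′′(0) = -2/27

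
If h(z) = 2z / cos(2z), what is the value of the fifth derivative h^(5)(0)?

800

Write the quotient as an unknown series and match coefficients against numerator = denominator · series.
The coefficient of z^5 in the expansion is 20/3, so h^(5)(0) = 5! * (20/3) = 800.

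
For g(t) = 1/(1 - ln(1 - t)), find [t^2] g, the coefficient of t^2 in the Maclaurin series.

Plug the Maclaurin series of the inner function into that of the outer and collect terms.
g(0) = 1
g′(0) = -1
g′′(0) = 1
Dividing each by k! gives the coefficients c_0, ..., c_2.

1/2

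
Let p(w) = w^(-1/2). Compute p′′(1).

The coefficient of (w - 1)^2 in the expansion is 3/8, so p′′(1) = 2! * (3/8) = 3/4.

3/4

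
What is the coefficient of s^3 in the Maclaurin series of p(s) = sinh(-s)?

p(0) = 0
p′(0) = -1
p′′(0) = 0
p′′′(0) = -1
Dividing each by k! gives the coefficients c_0, ..., c_3.

-1/6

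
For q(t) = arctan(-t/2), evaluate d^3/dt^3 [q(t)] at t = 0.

The coefficient of t^3 in the expansion is 1/24, so q′′′(0) = 3! * (1/24) = 1/4.

1/4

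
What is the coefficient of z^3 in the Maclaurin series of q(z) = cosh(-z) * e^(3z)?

Multiply the two series term by term and collect like powers.
q(0) = 1
q′(0) = 3
q′′(0) = 10
q′′′(0) = 36
So c_3 = q′′′(0)/3! = 6.

6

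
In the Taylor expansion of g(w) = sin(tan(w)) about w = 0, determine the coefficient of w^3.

Let u equal the inner series; expand the outer function in u and truncate.
g(0) = 0
g′(0) = 1
g′′(0) = 0
g′′′(0) = 1
So c_3 = g′′′(0)/3! = 1/6.

1/6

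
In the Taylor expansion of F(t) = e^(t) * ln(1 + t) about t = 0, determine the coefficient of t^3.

Take the Cauchy product of the two expansions.
So c_3 = F′′′(0)/3! = 1/3.

1/3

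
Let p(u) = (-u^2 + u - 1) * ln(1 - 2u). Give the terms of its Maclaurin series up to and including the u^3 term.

8*u^3/3 + 2*u

Multiply each power in the prefactor through the base expansion.
p(0) = 0
p′(0) = 2
p′′(0) = 0
p′′′(0) = 16
Then c_k = p^(k)(0)/k! gives each Taylor coefficient.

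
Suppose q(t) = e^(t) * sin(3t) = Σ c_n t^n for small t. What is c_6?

13/10

Take the Cauchy product of the two expansions.
q(0) = 0
q′(0) = 3
q′′(0) = 6
q′′′(0) = -18
q^(4)(0) = -96
q^(5)(0) = -12
q^(6)(0) = 936
So c_6 = q^(6)(0)/6! = 13/10.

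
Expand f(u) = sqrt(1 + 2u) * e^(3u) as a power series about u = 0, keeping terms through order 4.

Expand each factor separately, then convolve coefficients.
f(0) = 1
f′(0) = 4
f′′(0) = 14
f′′′(0) = 48
f^(4)(0) = 156

13*u^4/2 + 8*u^3 + 7*u^2 + 4*u + 1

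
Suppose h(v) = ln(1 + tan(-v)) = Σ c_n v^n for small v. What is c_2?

-1/2

Let u equal the inner series; expand the outer function in u and truncate.
[v^0] = 0;  [v^1] = -1;  [v^2] = -1/2.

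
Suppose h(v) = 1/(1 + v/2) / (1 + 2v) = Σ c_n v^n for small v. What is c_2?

Write out both Maclaurin series and multiply, keeping only the needed powers.
[v^0] = 1;  [v^1] = -5/2;  [v^2] = 21/4.

21/4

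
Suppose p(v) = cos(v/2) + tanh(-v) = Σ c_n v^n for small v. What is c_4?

Expand each term separately and add.
p(0) = 1
p′(0) = -1
p′′(0) = -1/4
p′′′(0) = 2
p^(4)(0) = 1/16

1/384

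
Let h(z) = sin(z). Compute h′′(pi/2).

From the series, [(z - pi/2)^2] h = -1/2; multiply by 2! = 2 to get -1.

-1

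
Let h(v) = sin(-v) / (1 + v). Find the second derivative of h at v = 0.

Multiply the two series term by term and collect like powers.
The coefficient of v^2 in the expansion is 1, so h′′(0) = 2! * (1) = 2.

2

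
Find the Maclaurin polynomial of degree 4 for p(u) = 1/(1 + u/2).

u^4/16 - u^3/8 + u^2/4 - u/2 + 1

p(0) = 1
p′(0) = -1/2
p′′(0) = 1/2
p′′′(0) = -3/4
p^(4)(0) = 3/2
Then c_k = p^(k)(0)/k! gives each Taylor coefficient.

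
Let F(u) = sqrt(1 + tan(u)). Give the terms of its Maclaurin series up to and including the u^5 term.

601*u^5/3840 - 47*u^4/384 + 11*u^3/48 - u^2/8 + u/2 + 1

Plug the Maclaurin series of the inner function into that of the outer and collect terms.
F(0) = 1
F′(0) = 1/2
F′′(0) = -1/4
F′′′(0) = 11/8
F^(4)(0) = -47/16
F^(5)(0) = 601/32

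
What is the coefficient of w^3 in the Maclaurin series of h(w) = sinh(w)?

Compute the successive derivatives at the expansion point and divide by k!.
[w^0] = 0;  [w^1] = 1;  [w^2] = 0;  [w^3] = 1/6.

1/6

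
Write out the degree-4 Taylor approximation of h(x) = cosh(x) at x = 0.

x^4/24 + x^2/2 + 1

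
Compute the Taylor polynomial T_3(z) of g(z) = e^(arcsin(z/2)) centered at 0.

z^3/24 + z^2/8 + z/2 + 1

Compose series: expand the inner function first, then feed it into the outer expansion.
[z^0] = 1;  [z^1] = 1/2;  [z^2] = 1/8;  [z^3] = 1/24.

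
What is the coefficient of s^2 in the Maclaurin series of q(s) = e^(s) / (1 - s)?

Expand each factor separately, then convolve coefficients.
q(0) = 1
q′(0) = 2
q′′(0) = 5
The Taylor polynomial is Σ q^(k)(0)/k! · s^k.

5/2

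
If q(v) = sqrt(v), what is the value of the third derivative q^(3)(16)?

Differentiate repeatedly and evaluate at the center.
From the series, [(v - 16)^3] q = 1/16384; multiply by 3! = 6 to get 3/8192.

3/8192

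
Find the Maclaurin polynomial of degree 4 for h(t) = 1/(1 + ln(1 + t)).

Plug the Maclaurin series of the inner function into that of the outer and collect terms.
h(0) = 1
h′(0) = -1
h′′(0) = 3
h′′′(0) = -14
h^(4)(0) = 88
Then c_k = h^(k)(0)/k! gives each Taylor coefficient.

11*t^4/3 - 7*t^3/3 + 3*t^2/2 - t + 1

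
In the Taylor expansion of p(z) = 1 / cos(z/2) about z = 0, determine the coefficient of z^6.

Invert the denominator's series and multiply.
So c_6 = p^(6)(0)/6! = 61/46080.

61/46080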